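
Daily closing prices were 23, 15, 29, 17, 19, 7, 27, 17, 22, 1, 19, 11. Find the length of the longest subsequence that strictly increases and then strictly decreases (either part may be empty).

inc[i] = longest strictly increasing subsequence ending at i; dec[i] = longest strictly decreasing subsequence starting at i:
i:      1  2  3  4  5  6  7  8  9 10 11 12
a[i]:  23 15 29 17 19  7 27 17 22  1 19 11
inc:    1  1  2  2  3  1  4  2  4  1  3  2
dec:    4  3  5  3  3  2  4  2  3  1  2  1
Best peak at i=7 (value 27): inc=4, dec=4, length 4+4−1 = 7.

7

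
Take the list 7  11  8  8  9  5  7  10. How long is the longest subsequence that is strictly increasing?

Track the smallest tail for each achievable length (strict):
7 → extends → [7]
11 → extends → [7, 11]
8 → replaces 11 → [7, 8]
8 → already a tail → [7, 8]
9 → extends → [7, 8, 9]
5 → replaces 7 → [5, 8, 9]
7 → replaces 8 → [5, 7, 9]
10 → extends → [5, 7, 9, 10]
Four tails, so the longest strictly increasing subsequence has length 4 (e.g. 7, 8, 9, 10).

4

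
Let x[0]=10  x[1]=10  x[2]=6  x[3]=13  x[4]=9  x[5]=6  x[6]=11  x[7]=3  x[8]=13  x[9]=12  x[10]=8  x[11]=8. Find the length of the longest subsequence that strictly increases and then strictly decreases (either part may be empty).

6

inc[i] = longest strictly increasing subsequence ending at i; dec[i] = longest strictly decreasing subsequence starting at i:
i:      0  1  2  3  4  5  6  7  8  9 10 11
x[i]:  10 10  6 13  9  6 11  3 13 12  8  8
inc:    1  1  1  2  2  1  3  1  4  4  2  2
dec:    4  4  2  4  3  2  2  1  3  2  1  1
Best peak at i=8 (value 13): inc=4, dec=3, length 4+3−1 = 6.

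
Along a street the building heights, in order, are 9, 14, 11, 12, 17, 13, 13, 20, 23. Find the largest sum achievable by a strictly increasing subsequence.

92

Let S[i] be the best sum of a strictly increasing subsequence ending at i:
i:      1  2  3  4  5  6  7  8  9
a[i]:   9 14 11 12 17 13 13 20 23
S:      9 23 20 32 49 45 45 69 92
Maximum is 92 (e.g. 9 + 11 + 12 + 17 + 20 + 23).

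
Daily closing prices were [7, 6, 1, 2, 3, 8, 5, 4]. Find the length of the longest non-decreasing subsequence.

4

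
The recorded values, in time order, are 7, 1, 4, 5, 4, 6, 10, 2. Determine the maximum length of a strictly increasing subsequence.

5

Let dp[i] be the length of the longest such subsequence ending at index i:
i:      1  2  3  4  5  6  7  8
a[i]:   7  1  4  5  4  6 10  2
dp:     1  1  2  3  2  4  5  2
Maximum dp value is 5.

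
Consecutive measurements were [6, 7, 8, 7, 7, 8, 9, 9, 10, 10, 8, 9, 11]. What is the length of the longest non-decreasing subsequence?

10

Track the smallest tail for each achievable length (allowing ties):
6 → extends → [6]
7 → extends → [6, 7]
8 → extends → [6, 7, 8]
7 → replaces 8 → [6, 7, 7]
7 → extends → [6, 7, 7, 7]
8 → extends → [6, 7, 7, 7, 8]
9 → extends → [6, 7, 7, 7, 8, 9]
9 → extends → [6, 7, 7, 7, 8, 9, 9]
10 → extends → [6, 7, 7, 7, 8, 9, 9, 10]
10 → extends → [6, 7, 7, 7, 8, 9, 9, 10, 10]
8 → replaces 9 → [6, 7, 7, 7, 8, 8, 9, 10, 10]
9 → replaces 10 → [6, 7, 7, 7, 8, 8, 9, 9, 10]
11 → extends → [6, 7, 7, 7, 8, 8, 9, 9, 10, 11]
Ten tails, so the longest non-decreasing subsequence has length 10 (e.g. 6, 7, 7, 7, 8, 9, 9, 10, 10, 11).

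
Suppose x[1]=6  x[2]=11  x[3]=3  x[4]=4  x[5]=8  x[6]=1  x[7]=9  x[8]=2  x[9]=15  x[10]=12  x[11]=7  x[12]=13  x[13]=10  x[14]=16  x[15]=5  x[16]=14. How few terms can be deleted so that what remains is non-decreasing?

Fewest deletions = n − (longest non-decreasing subsequence).
i:      1  2  3  4  5  6  7  8  9 10 11 12 13 14 15 16
x[i]:   6 11  3  4  8  1  9  2 15 12  7 13 10 16  5 14
dp:     1  2  1  2  3  1  4  2  5  5  3  6  5  7  3  7
max dp = 7, so deletions = 16 − 7 = 9.

9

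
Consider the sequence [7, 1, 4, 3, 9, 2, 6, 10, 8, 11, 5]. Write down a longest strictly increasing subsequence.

Patience tails give the LIS length; then backtrack through the dp parents:
7 → extends → [7]
1 → replaces 7 → [1]
4 → extends → [1, 4]
3 → replaces 4 → [1, 3]
9 → extends → [1, 3, 9]
2 → replaces 3 → [1, 2, 9]
6 → replaces 9 → [1, 2, 6]
10 → extends → [1, 2, 6, 10]
8 → replaces 10 → [1, 2, 6, 8]
11 → extends → [1, 2, 6, 8, 11]
5 → replaces 6 → [1, 2, 5, 8, 11]
Length 5; one witness is 1, 4, 9, 10, 11.

1, 4, 9, 10, 11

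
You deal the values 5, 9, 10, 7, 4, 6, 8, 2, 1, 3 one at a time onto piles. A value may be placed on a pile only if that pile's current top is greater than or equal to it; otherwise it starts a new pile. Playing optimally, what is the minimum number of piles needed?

3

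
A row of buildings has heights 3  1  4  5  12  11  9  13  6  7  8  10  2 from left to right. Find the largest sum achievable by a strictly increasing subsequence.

43

Let S[i] be the best sum of a strictly increasing subsequence ending at i:
i:      1  2  3  4  5  6  7  8  9 10 11 12 13
a[i]:   3  1  4  5 12 11  9 13  6  7  8 10  2
S:      3  1  7 12 24 23 21 37 18 25 33 43  3
Maximum is 43 (e.g. 3 + 4 + 5 + 6 + 7 + 8 + 10).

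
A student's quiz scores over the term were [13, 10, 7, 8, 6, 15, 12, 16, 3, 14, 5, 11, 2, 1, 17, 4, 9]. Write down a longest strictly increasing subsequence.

Patience tails give the LIS length; then backtrack through the dp parents:
13 → extends → [13]
10 → replaces 13 → [10]
7 → replaces 10 → [7]
8 → extends → [7, 8]
6 → replaces 7 → [6, 8]
15 → extends → [6, 8, 15]
12 → replaces 15 → [6, 8, 12]
16 → extends → [6, 8, 12, 16]
3 → replaces 6 → [3, 8, 12, 16]
14 → replaces 16 → [3, 8, 12, 14]
5 → replaces 8 → [3, 5, 12, 14]
11 → replaces 12 → [3, 5, 11, 14]
2 → replaces 3 → [2, 5, 11, 14]
1 → replaces 2 → [1, 5, 11, 14]
17 → extends → [1, 5, 11, 14, 17]
4 → replaces 5 → [1, 4, 11, 14, 17]
9 → replaces 11 → [1, 4, 9, 14, 17]
Length 5; one witness is 7, 8, 15, 16, 17.

7, 8, 15, 16, 17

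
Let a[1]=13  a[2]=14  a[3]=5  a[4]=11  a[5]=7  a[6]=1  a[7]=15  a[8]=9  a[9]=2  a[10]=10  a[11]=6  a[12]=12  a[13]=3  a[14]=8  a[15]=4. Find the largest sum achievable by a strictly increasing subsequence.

Let S[i] be the best sum of a strictly increasing subsequence ending at i:
i:      1  2  3  4  5  6  7  8  9 10 11 12 13 14 15
a[i]:  13 14  5 11  7  1 15  9  2 10  6 12  3  8  4
S:     13 27  5 16 12  1 42 21  3 31 11 43  6 20 10
Maximum is 43 (e.g. 5 + 7 + 9 + 10 + 12).

43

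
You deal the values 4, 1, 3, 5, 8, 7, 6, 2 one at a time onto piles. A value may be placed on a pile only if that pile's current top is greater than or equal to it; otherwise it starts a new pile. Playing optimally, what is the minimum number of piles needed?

4

The minimum number of non-increasing subsequences covering a sequence equals the length of its longest strictly increasing subsequence.
LIS length is 4 (e.g. 1, 3, 5, 8), so 4 piles are needed.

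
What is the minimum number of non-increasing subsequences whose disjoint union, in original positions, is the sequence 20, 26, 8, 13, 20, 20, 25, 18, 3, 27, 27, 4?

Place each on the leftmost legal pile:
20 → new pile 1 (tops now [20])
26 → new pile 2 (tops now [20, 26])
8 → pile 1 (tops now [8, 26])
13 → pile 2 (tops now [8, 13])
20 → new pile 3 (tops now [8, 13, 20])
20 → pile 3 (tops now [8, 13, 20])
25 → new pile 4 (tops now [8, 13, 20, 25])
18 → pile 3 (tops now [8, 13, 18, 25])
3 → pile 1 (tops now [3, 13, 18, 25])
27 → new pile 5 (tops now [3, 13, 18, 25, 27])
27 → pile 5 (tops now [3, 13, 18, 25, 27])
4 → pile 2 (tops now [3, 4, 18, 25, 27])
Five piles.

5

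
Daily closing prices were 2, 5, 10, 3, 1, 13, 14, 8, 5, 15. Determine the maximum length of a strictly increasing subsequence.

6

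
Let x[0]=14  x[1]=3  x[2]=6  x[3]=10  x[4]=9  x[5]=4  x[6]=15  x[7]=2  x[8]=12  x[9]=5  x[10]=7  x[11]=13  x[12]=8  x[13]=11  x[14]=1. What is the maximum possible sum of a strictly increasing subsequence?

44

Let S[i] be the best sum of a strictly increasing subsequence ending at i:
i:      0  1  2  3  4  5  6  7  8  9 10 11 12 13 14
x[i]:  14  3  6 10  9  4 15  2 12  5  7 13  8 11  1
S:     14  3  9 19 18  7 34  2 31 12 19 44 27 38  1
Maximum is 44 (e.g. 3 + 6 + 10 + 12 + 13).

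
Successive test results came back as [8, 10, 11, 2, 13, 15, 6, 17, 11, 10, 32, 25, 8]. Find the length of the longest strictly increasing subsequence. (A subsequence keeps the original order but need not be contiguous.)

Let dp[i] be the length of the longest such subsequence ending at index i:
i:      1  2  3  4  5  6  7  8  9 10 11 12 13
a[i]:   8 10 11  2 13 15  6 17 11 10 32 25  8
dp:     1  2  3  1  4  5  2  6  3  3  7  7  3
Maximum dp value is 7.

7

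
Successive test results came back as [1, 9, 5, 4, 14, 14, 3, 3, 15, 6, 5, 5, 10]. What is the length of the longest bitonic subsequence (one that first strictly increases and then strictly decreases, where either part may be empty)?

inc[i] = longest strictly increasing subsequence ending at i; dec[i] = longest strictly decreasing subsequence starting at i:
i:      1  2  3  4  5  6  7  8  9 10 11 12 13
a[i]:   1  9  5  4 14 14  3  3 15  6  5  5 10
inc:    1  2  2  2  3  3  2  2  4  3  3  3  4
dec:    1  4  3  2  3  3  1  1  3  2  1  1  1
Best peak at i=9 (value 15): inc=4, dec=3, length 4+3−1 = 6.

6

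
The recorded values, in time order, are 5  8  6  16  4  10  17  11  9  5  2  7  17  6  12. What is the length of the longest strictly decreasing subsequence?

5

Negate each value so 'decreasing' becomes 'increasing', then run patience tails on the negated sequence:
-5 → extends → [-5]
-8 → replaces -5 → [-8]
-6 → extends → [-8, -6]
-16 → replaces -8 → [-16, -6]
-4 → extends → [-16, -6, -4]
-10 → replaces -6 → [-16, -10, -4]
-17 → replaces -16 → [-17, -10, -4]
-11 → replaces -10 → [-17, -11, -4]
-9 → replaces -4 → [-17, -11, -9]
-5 → extends → [-17, -11, -9, -5]
-2 → extends → [-17, -11, -9, -5, -2]
-7 → replaces -5 → [-17, -11, -9, -7, -2]
-17 → already a tail → [-17, -11, -9, -7, -2]
-6 → replaces -2 → [-17, -11, -9, -7, -6]
-12 → replaces -11 → [-17, -12, -9, -7, -6]
Five tails, so the longest strictly decreasing subsequence of the original has length 5.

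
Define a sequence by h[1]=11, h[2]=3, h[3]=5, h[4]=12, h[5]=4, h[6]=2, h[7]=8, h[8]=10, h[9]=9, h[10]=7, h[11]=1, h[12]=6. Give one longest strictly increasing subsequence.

Patience tails give the LIS length; then backtrack through the dp parents:
11 → extends → [11]
3 → replaces 11 → [3]
5 → extends → [3, 5]
12 → extends → [3, 5, 12]
4 → replaces 5 → [3, 4, 12]
2 → replaces 3 → [2, 4, 12]
8 → replaces 12 → [2, 4, 8]
10 → extends → [2, 4, 8, 10]
9 → replaces 10 → [2, 4, 8, 9]
7 → replaces 8 → [2, 4, 7, 9]
1 → replaces 2 → [1, 4, 7, 9]
6 → replaces 7 → [1, 4, 6, 9]
Length 4; one witness is 3, 5, 8, 10.

3, 5, 8, 10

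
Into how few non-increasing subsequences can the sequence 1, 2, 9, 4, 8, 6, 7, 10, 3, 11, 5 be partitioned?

Place each on the leftmost legal pile:
1 → new pile 1 (tops now [1])
2 → new pile 2 (tops now [1, 2])
9 → new pile 3 (tops now [1, 2, 9])
4 → pile 3 (tops now [1, 2, 4])
8 → new pile 4 (tops now [1, 2, 4, 8])
6 → pile 4 (tops now [1, 2, 4, 6])
7 → new pile 5 (tops now [1, 2, 4, 6, 7])
10 → new pile 6 (tops now [1, 2, 4, 6, 7, 10])
3 → pile 3 (tops now [1, 2, 3, 6, 7, 10])
11 → new pile 7 (tops now [1, 2, 3, 6, 7, 10, 11])
5 → pile 4 (tops now [1, 2, 3, 5, 7, 10, 11])
Seven piles.

7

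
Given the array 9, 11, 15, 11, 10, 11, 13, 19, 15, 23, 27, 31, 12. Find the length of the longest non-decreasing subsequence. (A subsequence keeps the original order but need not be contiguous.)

Track the smallest tail for each achievable length (allowing ties):
9 → extends → [9]
11 → extends → [9, 11]
15 → extends → [9, 11, 15]
11 → replaces 15 → [9, 11, 11]
10 → replaces 11 → [9, 10, 11]
11 → extends → [9, 10, 11, 11]
13 → extends → [9, 10, 11, 11, 13]
19 → extends → [9, 10, 11, 11, 13, 19]
15 → replaces 19 → [9, 10, 11, 11, 13, 15]
23 → extends → [9, 10, 11, 11, 13, 15, 23]
27 → extends → [9, 10, 11, 11, 13, 15, 23, 27]
31 → extends → [9, 10, 11, 11, 13, 15, 23, 27, 31]
12 → replaces 13 → [9, 10, 11, 11, 12, 15, 23, 27, 31]
Nine tails, so the longest non-decreasing subsequence has length 9 (e.g. 9, 11, 11, 11, 13, 19, 23, 27, 31).

9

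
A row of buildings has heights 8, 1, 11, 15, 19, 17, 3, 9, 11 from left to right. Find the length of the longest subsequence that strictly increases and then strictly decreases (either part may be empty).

6

inc[i] = longest strictly increasing subsequence ending at i; dec[i] = longest strictly decreasing subsequence starting at i:
i:      1  2  3  4  5  6  7  8  9
a[i]:   8  1 11 15 19 17  3  9 11
inc:    1  1  2  3  4  4  2  3  4
dec:    2  1  2  2  3  2  1  1  1
Best peak at i=5 (value 19): inc=4, dec=3, length 4+3−1 = 6.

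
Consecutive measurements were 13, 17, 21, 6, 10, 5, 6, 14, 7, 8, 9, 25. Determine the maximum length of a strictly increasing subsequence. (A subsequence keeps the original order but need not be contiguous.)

Let dp[i] be the length of the longest such subsequence ending at index i:
i:      1  2  3  4  5  6  7  8  9 10 11 12
a[i]:  13 17 21  6 10  5  6 14  7  8  9 25
dp:     1  2  3  1  2  1  2  3  3  4  5  6
Maximum dp value is 6.

6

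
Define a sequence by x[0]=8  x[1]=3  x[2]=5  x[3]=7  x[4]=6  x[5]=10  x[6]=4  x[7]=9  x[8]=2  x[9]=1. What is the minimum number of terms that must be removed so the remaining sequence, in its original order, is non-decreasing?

6

Fewest deletions = n − (longest non-decreasing subsequence).
i:      0  1  2  3  4  5  6  7  8  9
x[i]:   8  3  5  7  6 10  4  9  2  1
dp:     1  1  2  3  3  4  2  4  1  1
max dp = 4, so deletions = 10 − 4 = 6.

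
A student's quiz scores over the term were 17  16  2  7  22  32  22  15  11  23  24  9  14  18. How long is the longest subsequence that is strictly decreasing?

Let dp[i] be the longest strictly decreasing subsequence ending at i:
i:      1  2  3  4  5  6  7  8  9 10 11 12 13 14
a[i]:  17 16  2  7 22 32 22 15 11 23 24  9 14 18
dp:     1  2  3  3  1  1  2  3  4  2  2  5  4  3
Maximum is 5.

5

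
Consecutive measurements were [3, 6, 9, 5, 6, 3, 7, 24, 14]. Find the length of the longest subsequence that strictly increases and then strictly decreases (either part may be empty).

inc[i] = longest strictly increasing subsequence ending at i; dec[i] = longest strictly decreasing subsequence starting at i:
i:      1  2  3  4  5  6  7  8  9
a[i]:   3  6  9  5  6  3  7 24 14
inc:    1  2  3  2  3  1  4  5  5
dec:    1  3  3  2  2  1  1  2  1
Best peak at i=8 (value 24): inc=5, dec=2, length 5+2−1 = 6.

6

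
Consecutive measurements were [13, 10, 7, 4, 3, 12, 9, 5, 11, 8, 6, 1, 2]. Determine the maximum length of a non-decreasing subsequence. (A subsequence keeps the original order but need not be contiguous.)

Track the smallest tail for each achievable length (allowing ties):
13 → extends → [13]
10 → replaces 13 → [10]
7 → replaces 10 → [7]
4 → replaces 7 → [4]
3 → replaces 4 → [3]
12 → extends → [3, 12]
9 → replaces 12 → [3, 9]
5 → replaces 9 → [3, 5]
11 → extends → [3, 5, 11]
8 → replaces 11 → [3, 5, 8]
6 → replaces 8 → [3, 5, 6]
1 → replaces 3 → [1, 5, 6]
2 → replaces 5 → [1, 2, 6]
Three tails, so the longest non-decreasing subsequence has length 3 (e.g. 7, 9, 11).

3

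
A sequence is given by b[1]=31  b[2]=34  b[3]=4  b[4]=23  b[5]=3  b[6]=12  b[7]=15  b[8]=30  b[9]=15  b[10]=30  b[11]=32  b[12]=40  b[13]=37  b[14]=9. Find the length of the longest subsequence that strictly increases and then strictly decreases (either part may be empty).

inc[i] = longest strictly increasing subsequence ending at i; dec[i] = longest strictly decreasing subsequence starting at i:
i:      1  2  3  4  5  6  7  8  9 10 11 12 13 14
b[i]:  31 34  4 23  3 12 15 30 15 30 32 40 37  9
inc:    1  2  1  2  1  2  3  4  3  4  5  6  6  2
dec:    4  4  2  3  1  2  2  3  2  2  2  3  2  1
Best peak at i=12 (value 40): inc=6, dec=3, length 6+3−1 = 8.

8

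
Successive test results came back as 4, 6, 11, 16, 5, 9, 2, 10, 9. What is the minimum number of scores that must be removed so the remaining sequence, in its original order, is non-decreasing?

Fewest deletions = n − (longest non-decreasing subsequence).
Patience tails:
4 → extends → [4]
6 → extends → [4, 6]
11 → extends → [4, 6, 11]
16 → extends → [4, 6, 11, 16]
5 → replaces 6 → [4, 5, 11, 16]
9 → replaces 11 → [4, 5, 9, 16]
2 → replaces 4 → [2, 5, 9, 16]
10 → replaces 16 → [2, 5, 9, 10]
9 → replaces 10 → [2, 5, 9, 9]
Longest non-decreasing subsequence has length 4, so deletions = 9 − 4 = 5.

5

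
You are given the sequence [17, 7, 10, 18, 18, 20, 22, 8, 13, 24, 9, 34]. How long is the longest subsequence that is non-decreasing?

8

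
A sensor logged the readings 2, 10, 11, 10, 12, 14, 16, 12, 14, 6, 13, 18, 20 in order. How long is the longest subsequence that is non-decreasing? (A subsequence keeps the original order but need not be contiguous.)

Track the smallest tail for each achievable length (allowing ties):
2 → extends → [2]
10 → extends → [2, 10]
11 → extends → [2, 10, 11]
10 → replaces 11 → [2, 10, 10]
12 → extends → [2, 10, 10, 12]
14 → extends → [2, 10, 10, 12, 14]
16 → extends → [2, 10, 10, 12, 14, 16]
12 → replaces 14 → [2, 10, 10, 12, 12, 16]
14 → replaces 16 → [2, 10, 10, 12, 12, 14]
6 → replaces 10 → [2, 6, 10, 12, 12, 14]
13 → replaces 14 → [2, 6, 10, 12, 12, 13]
18 → extends → [2, 6, 10, 12, 12, 13, 18]
20 → extends → [2, 6, 10, 12, 12, 13, 18, 20]
Eight tails, so the longest non-decreasing subsequence has length 8 (e.g. 2, 10, 11, 12, 14, 16, 18, 20).

8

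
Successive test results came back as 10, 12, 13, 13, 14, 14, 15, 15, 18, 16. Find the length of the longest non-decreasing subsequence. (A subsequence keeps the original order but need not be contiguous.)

9

Let dp[i] be the length of the longest such subsequence ending at index i:
i:      1  2  3  4  5  6  7  8  9 10
a[i]:  10 12 13 13 14 14 15 15 18 16
dp:     1  2  3  4  5  6  7  8  9  9
Maximum dp value is 9.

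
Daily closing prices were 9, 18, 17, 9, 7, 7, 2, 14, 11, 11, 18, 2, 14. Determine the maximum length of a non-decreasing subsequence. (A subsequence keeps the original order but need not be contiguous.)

5

Track the smallest tail for each achievable length (allowing ties):
9 → extends → [9]
18 → extends → [9, 18]
17 → replaces 18 → [9, 17]
9 → replaces 17 → [9, 9]
7 → replaces 9 → [7, 9]
7 → replaces 9 → [7, 7]
2 → replaces 7 → [2, 7]
14 → extends → [2, 7, 14]
11 → replaces 14 → [2, 7, 11]
11 → extends → [2, 7, 11, 11]
18 → extends → [2, 7, 11, 11, 18]
2 → replaces 7 → [2, 2, 11, 11, 18]
14 → replaces 18 → [2, 2, 11, 11, 14]
Five tails, so the longest non-decreasing subsequence has length 5 (e.g. 9, 9, 11, 11, 18).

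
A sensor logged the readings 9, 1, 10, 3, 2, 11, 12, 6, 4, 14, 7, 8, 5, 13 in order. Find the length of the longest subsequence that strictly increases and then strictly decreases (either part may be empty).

inc[i] = longest strictly increasing subsequence ending at i; dec[i] = longest strictly decreasing subsequence starting at i:
i:      1  2  3  4  5  6  7  8  9 10 11 12 13 14
a[i]:   9  1 10  3  2 11 12  6  4 14  7  8  5 13
inc:    1  1  2  2  2  3  4  3  3  5  4  5  4  6
dec:    3  1  3  2  1  3  3  2  1  3  2  2  1  1
Best peak at i=10 (value 14): inc=5, dec=3, length 5+3−1 = 7.

7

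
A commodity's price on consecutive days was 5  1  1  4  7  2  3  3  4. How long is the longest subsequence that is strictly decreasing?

3

Let dp[i] be the longest strictly decreasing subsequence ending at i:
i:     1 2 3 4 5 6 7 8 9
a[i]:  5 1 1 4 7 2 3 3 4
dp:    1 2 2 2 1 3 3 3 2
Maximum is 3.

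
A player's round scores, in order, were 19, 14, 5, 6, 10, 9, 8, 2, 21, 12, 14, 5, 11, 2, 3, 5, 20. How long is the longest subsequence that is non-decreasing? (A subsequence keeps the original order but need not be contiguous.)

Track the smallest tail for each achievable length (allowing ties):
19 → extends → [19]
14 → replaces 19 → [14]
5 → replaces 14 → [5]
6 → extends → [5, 6]
10 → extends → [5, 6, 10]
9 → replaces 10 → [5, 6, 9]
8 → replaces 9 → [5, 6, 8]
2 → replaces 5 → [2, 6, 8]
21 → extends → [2, 6, 8, 21]
12 → replaces 21 → [2, 6, 8, 12]
14 → extends → [2, 6, 8, 12, 14]
5 → replaces 6 → [2, 5, 8, 12, 14]
11 → replaces 12 → [2, 5, 8, 11, 14]
2 → replaces 5 → [2, 2, 8, 11, 14]
3 → replaces 8 → [2, 2, 3, 11, 14]
5 → replaces 11 → [2, 2, 3, 5, 14]
20 → extends → [2, 2, 3, 5, 14, 20]
Six tails, so the longest non-decreasing subsequence has length 6 (e.g. 5, 6, 10, 12, 14, 20).

6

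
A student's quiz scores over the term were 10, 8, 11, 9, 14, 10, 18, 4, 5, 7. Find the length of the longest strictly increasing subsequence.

Track the smallest tail for each achievable length (strict):
10 → extends → [10]
8 → replaces 10 → [8]
11 → extends → [8, 11]
9 → replaces 11 → [8, 9]
14 → extends → [8, 9, 14]
10 → replaces 14 → [8, 9, 10]
18 → extends → [8, 9, 10, 18]
4 → replaces 8 → [4, 9, 10, 18]
5 → replaces 9 → [4, 5, 10, 18]
7 → replaces 10 → [4, 5, 7, 18]
Four tails, so the longest strictly increasing subsequence has length 4 (e.g. 10, 11, 14, 18).

4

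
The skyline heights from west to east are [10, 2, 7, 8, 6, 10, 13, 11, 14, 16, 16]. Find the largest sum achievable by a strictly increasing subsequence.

70

Let S[i] be the best sum of a strictly increasing subsequence ending at i:
i:      1  2  3  4  5  6  7  8  9 10 11
a[i]:  10  2  7  8  6 10 13 11 14 16 16
S:     10  2  9 17  8 27 40 38 54 70 70
Maximum is 70 (e.g. 2 + 7 + 8 + 10 + 13 + 14 + 16).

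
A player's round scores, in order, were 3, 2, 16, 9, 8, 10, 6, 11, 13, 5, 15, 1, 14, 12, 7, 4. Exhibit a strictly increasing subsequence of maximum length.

Patience tails give the LIS length; then backtrack through the dp parents:
3 → extends → [3]
2 → replaces 3 → [2]
16 → extends → [2, 16]
9 → replaces 16 → [2, 9]
8 → replaces 9 → [2, 8]
10 → extends → [2, 8, 10]
6 → replaces 8 → [2, 6, 10]
11 → extends → [2, 6, 10, 11]
13 → extends → [2, 6, 10, 11, 13]
5 → replaces 6 → [2, 5, 10, 11, 13]
15 → extends → [2, 5, 10, 11, 13, 15]
1 → replaces 2 → [1, 5, 10, 11, 13, 15]
14 → replaces 15 → [1, 5, 10, 11, 13, 14]
12 → replaces 13 → [1, 5, 10, 11, 12, 14]
7 → replaces 10 → [1, 5, 7, 11, 12, 14]
4 → replaces 5 → [1, 4, 7, 11, 12, 14]
Length 6; one witness is 3, 9, 10, 11, 13, 15.

3, 9, 10, 11, 13, 15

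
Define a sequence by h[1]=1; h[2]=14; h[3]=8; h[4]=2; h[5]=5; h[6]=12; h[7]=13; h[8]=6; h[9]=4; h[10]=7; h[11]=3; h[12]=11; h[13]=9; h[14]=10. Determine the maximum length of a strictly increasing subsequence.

7

Track the smallest tail for each achievable length (strict):
1 → extends → [1]
14 → extends → [1, 14]
8 → replaces 14 → [1, 8]
2 → replaces 8 → [1, 2]
5 → extends → [1, 2, 5]
12 → extends → [1, 2, 5, 12]
13 → extends → [1, 2, 5, 12, 13]
6 → replaces 12 → [1, 2, 5, 6, 13]
4 → replaces 5 → [1, 2, 4, 6, 13]
7 → replaces 13 → [1, 2, 4, 6, 7]
3 → replaces 4 → [1, 2, 3, 6, 7]
11 → extends → [1, 2, 3, 6, 7, 11]
9 → replaces 11 → [1, 2, 3, 6, 7, 9]
10 → extends → [1, 2, 3, 6, 7, 9, 10]
Seven tails, so the longest strictly increasing subsequence has length 7 (e.g. 1, 2, 5, 6, 7, 9, 10).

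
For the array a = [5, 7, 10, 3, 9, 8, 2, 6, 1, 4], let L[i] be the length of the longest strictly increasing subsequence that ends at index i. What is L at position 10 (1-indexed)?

dp[i] = 1 + max{dp[j] : j<i, a[j]<a[i]} (or 1 if no such j):
i:      1  2  3  4  5  6  7  8  9 10
a[i]:   5  7 10  3  9  8  2  6  1  4
dp:     1  2  3  1  3  3  1  2  1  2
At index 10 the value is 2.

2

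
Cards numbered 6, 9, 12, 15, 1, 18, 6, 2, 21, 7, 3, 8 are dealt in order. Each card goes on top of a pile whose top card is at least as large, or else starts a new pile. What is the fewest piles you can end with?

6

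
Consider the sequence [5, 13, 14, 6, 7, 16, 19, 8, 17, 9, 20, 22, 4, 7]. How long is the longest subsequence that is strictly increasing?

Let dp[i] be the length of the longest such subsequence ending at index i:
i:      1  2  3  4  5  6  7  8  9 10 11 12 13 14
a[i]:   5 13 14  6  7 16 19  8 17  9 20 22  4  7
dp:     1  2  3  2  3  4  5  4  5  5  6  7  1  3
Maximum dp value is 7.

7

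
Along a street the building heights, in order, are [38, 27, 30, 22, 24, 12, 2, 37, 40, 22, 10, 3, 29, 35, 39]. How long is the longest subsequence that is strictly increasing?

5

Track the smallest tail for each achievable length (strict):
38 → extends → [38]
27 → replaces 38 → [27]
30 → extends → [27, 30]
22 → replaces 27 → [22, 30]
24 → replaces 30 → [22, 24]
12 → replaces 22 → [12, 24]
2 → replaces 12 → [2, 24]
37 → extends → [2, 24, 37]
40 → extends → [2, 24, 37, 40]
22 → replaces 24 → [2, 22, 37, 40]
10 → replaces 22 → [2, 10, 37, 40]
3 → replaces 10 → [2, 3, 37, 40]
29 → replaces 37 → [2, 3, 29, 40]
35 → replaces 40 → [2, 3, 29, 35]
39 → extends → [2, 3, 29, 35, 39]
Five tails, so the longest strictly increasing subsequence has length 5 (e.g. 22, 24, 29, 35, 39).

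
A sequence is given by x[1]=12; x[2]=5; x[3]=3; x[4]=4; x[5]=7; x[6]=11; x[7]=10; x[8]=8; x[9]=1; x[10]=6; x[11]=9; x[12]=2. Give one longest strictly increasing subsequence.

3, 4, 7, 8, 9

Patience tails give the LIS length; then backtrack through the dp parents:
12 → extends → [12]
5 → replaces 12 → [5]
3 → replaces 5 → [3]
4 → extends → [3, 4]
7 → extends → [3, 4, 7]
11 → extends → [3, 4, 7, 11]
10 → replaces 11 → [3, 4, 7, 10]
8 → replaces 10 → [3, 4, 7, 8]
1 → replaces 3 → [1, 4, 7, 8]
6 → replaces 7 → [1, 4, 6, 8]
9 → extends → [1, 4, 6, 8, 9]
2 → replaces 4 → [1, 2, 6, 8, 9]
Length 5; one witness is 3, 4, 7, 8, 9.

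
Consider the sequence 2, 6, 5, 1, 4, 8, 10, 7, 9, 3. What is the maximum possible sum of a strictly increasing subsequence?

Let S[i] be the best sum of a strictly increasing subsequence ending at i:
i:      1  2  3  4  5  6  7  8  9 10
a[i]:   2  6  5  1  4  8 10  7  9  3
S:      2  8  7  1  6 16 26 15 25  5
Maximum is 26 (e.g. 2 + 6 + 8 + 10).

26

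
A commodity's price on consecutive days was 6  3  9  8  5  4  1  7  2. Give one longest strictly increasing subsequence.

Patience tails give the LIS length; then backtrack through the dp parents:
6 → extends → [6]
3 → replaces 6 → [3]
9 → extends → [3, 9]
8 → replaces 9 → [3, 8]
5 → replaces 8 → [3, 5]
4 → replaces 5 → [3, 4]
1 → replaces 3 → [1, 4]
7 → extends → [1, 4, 7]
2 → replaces 4 → [1, 2, 7]
Length 3; one witness is 3, 5, 7.

3, 5, 7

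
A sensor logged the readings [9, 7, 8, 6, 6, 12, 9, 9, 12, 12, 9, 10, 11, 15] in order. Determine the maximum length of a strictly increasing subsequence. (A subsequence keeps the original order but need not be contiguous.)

6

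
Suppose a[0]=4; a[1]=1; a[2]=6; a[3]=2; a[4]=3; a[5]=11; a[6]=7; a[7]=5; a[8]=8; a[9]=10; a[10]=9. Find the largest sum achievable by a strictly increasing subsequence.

35

Let S[i] be the best sum of a strictly increasing subsequence ending at i:
i:      0  1  2  3  4  5  6  7  8  9 10
a[i]:   4  1  6  2  3 11  7  5  8 10  9
S:      4  1 10  3  6 21 17 11 25 35 34
Maximum is 35 (e.g. 4 + 6 + 7 + 8 + 10).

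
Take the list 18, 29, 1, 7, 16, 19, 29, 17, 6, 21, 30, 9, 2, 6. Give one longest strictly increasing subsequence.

1, 7, 16, 19, 29, 30

Patience tails give the LIS length; then backtrack through the dp parents:
18 → extends → [18]
29 → extends → [18, 29]
1 → replaces 18 → [1, 29]
7 → replaces 29 → [1, 7]
16 → extends → [1, 7, 16]
19 → extends → [1, 7, 16, 19]
29 → extends → [1, 7, 16, 19, 29]
17 → replaces 19 → [1, 7, 16, 17, 29]
6 → replaces 7 → [1, 6, 16, 17, 29]
21 → replaces 29 → [1, 6, 16, 17, 21]
30 → extends → [1, 6, 16, 17, 21, 30]
9 → replaces 16 → [1, 6, 9, 17, 21, 30]
2 → replaces 6 → [1, 2, 9, 17, 21, 30]
6 → replaces 9 → [1, 2, 6, 17, 21, 30]
Length 6; one witness is 1, 7, 16, 19, 29, 30.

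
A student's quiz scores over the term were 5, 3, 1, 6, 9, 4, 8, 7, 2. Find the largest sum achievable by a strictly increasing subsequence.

Let S[i] be the best sum of a strictly increasing subsequence ending at i:
i:      1  2  3  4  5  6  7  8  9
a[i]:   5  3  1  6  9  4  8  7  2
S:      5  3  1 11 20  7 19 18  3
Maximum is 20 (e.g. 5 + 6 + 9).

20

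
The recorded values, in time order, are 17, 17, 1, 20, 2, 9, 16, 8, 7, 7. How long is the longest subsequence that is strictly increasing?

4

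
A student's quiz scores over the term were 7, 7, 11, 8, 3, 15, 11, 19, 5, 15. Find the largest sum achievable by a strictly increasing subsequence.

Let S[i] be the best sum of a strictly increasing subsequence ending at i:
i:      1  2  3  4  5  6  7  8  9 10
a[i]:   7  7 11  8  3 15 11 19  5 15
S:      7  7 18 15  3 33 26 52  8 41
Maximum is 52 (e.g. 7 + 11 + 15 + 19).

52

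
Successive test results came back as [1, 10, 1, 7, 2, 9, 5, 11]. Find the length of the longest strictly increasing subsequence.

4

Let dp[i] be the length of the longest such subsequence ending at index i:
i:      1  2  3  4  5  6  7  8
a[i]:   1 10  1  7  2  9  5 11
dp:     1  2  1  2  2  3  3  4
Maximum dp value is 4.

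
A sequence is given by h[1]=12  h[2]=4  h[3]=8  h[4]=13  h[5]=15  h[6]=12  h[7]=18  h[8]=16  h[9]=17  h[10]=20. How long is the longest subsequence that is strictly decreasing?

2

Let dp[i] be the longest strictly decreasing subsequence ending at i:
i:      1  2  3  4  5  6  7  8  9 10
h[i]:  12  4  8 13 15 12 18 16 17 20
dp:     1  2  2  1  1  2  1  2  2  1
Maximum is 2.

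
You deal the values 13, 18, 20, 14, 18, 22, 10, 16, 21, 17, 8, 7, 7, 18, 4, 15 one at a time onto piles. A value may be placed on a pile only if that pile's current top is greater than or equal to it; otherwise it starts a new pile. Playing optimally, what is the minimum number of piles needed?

The minimum number of non-increasing subsequences covering a sequence equals the length of its longest strictly increasing subsequence.
LIS length is 5 (e.g. 13, 14, 16, 17, 18), so 5 piles are needed.

5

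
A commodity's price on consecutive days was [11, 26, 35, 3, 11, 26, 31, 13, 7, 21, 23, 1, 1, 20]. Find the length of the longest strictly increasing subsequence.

5

Let dp[i] be the length of the longest such subsequence ending at index i:
i:      1  2  3  4  5  6  7  8  9 10 11 12 13 14
a[i]:  11 26 35  3 11 26 31 13  7 21 23  1  1 20
dp:     1  2  3  1  2  3  4  3  2  4  5  1  1  4
Maximum dp value is 5.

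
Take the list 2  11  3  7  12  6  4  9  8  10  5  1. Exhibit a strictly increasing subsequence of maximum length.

2, 3, 7, 9, 10

Patience tails give the LIS length; then backtrack through the dp parents:
2 → extends → [2]
11 → extends → [2, 11]
3 → replaces 11 → [2, 3]
7 → extends → [2, 3, 7]
12 → extends → [2, 3, 7, 12]
6 → replaces 7 → [2, 3, 6, 12]
4 → replaces 6 → [2, 3, 4, 12]
9 → replaces 12 → [2, 3, 4, 9]
8 → replaces 9 → [2, 3, 4, 8]
10 → extends → [2, 3, 4, 8, 10]
5 → replaces 8 → [2, 3, 4, 5, 10]
1 → replaces 2 → [1, 3, 4, 5, 10]
Length 5; one witness is 2, 3, 7, 9, 10.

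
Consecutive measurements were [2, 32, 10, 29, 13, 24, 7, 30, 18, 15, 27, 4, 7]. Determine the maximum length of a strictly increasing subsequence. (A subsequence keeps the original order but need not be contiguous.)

Let dp[i] be the length of the longest such subsequence ending at index i:
i:      1  2  3  4  5  6  7  8  9 10 11 12 13
a[i]:   2 32 10 29 13 24  7 30 18 15 27  4  7
dp:     1  2  2  3  3  4  2  5  4  4  5  2  3
Maximum dp value is 5.

5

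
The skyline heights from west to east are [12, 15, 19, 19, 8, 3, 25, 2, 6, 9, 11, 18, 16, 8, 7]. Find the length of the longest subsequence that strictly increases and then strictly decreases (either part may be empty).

8

inc[i] = longest strictly increasing subsequence ending at i; dec[i] = longest strictly decreasing subsequence starting at i:
i:      1  2  3  4  5  6  7  8  9 10 11 12 13 14 15
a[i]:  12 15 19 19  8  3 25  2  6  9 11 18 16  8  7
inc:    1  2  3  3  1  1  4  1  2  3  4  5  5  3  3
dec:    4  4  5  5  3  2  5  1  1  3  3  4  3  2  1
Best peak at i=7 (value 25): inc=4, dec=5, length 4+5−1 = 8.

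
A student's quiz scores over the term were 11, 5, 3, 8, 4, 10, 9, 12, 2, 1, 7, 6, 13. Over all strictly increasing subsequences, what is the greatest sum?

48

Let S[i] be the best sum of a strictly increasing subsequence ending at i:
i:      1  2  3  4  5  6  7  8  9 10 11 12 13
a[i]:  11  5  3  8  4 10  9 12  2  1  7  6 13
S:     11  5  3 13  7 23 22 35  2  1 14 13 48
Maximum is 48 (e.g. 5 + 8 + 10 + 12 + 13).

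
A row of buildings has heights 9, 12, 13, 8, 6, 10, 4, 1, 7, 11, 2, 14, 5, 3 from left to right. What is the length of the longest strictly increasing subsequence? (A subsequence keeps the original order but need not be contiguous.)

4

Track the smallest tail for each achievable length (strict):
9 → extends → [9]
12 → extends → [9, 12]
13 → extends → [9, 12, 13]
8 → replaces 9 → [8, 12, 13]
6 → replaces 8 → [6, 12, 13]
10 → replaces 12 → [6, 10, 13]
4 → replaces 6 → [4, 10, 13]
1 → replaces 4 → [1, 10, 13]
7 → replaces 10 → [1, 7, 13]
11 → replaces 13 → [1, 7, 11]
2 → replaces 7 → [1, 2, 11]
14 → extends → [1, 2, 11, 14]
5 → replaces 11 → [1, 2, 5, 14]
3 → replaces 5 → [1, 2, 3, 14]
Four tails, so the longest strictly increasing subsequence has length 4 (e.g. 9, 12, 13, 14).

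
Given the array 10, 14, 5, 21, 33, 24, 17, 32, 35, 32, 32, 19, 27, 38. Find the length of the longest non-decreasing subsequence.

Track the smallest tail for each achievable length (allowing ties):
10 → extends → [10]
14 → extends → [10, 14]
5 → replaces 10 → [5, 14]
21 → extends → [5, 14, 21]
33 → extends → [5, 14, 21, 33]
24 → replaces 33 → [5, 14, 21, 24]
17 → replaces 21 → [5, 14, 17, 24]
32 → extends → [5, 14, 17, 24, 32]
35 → extends → [5, 14, 17, 24, 32, 35]
32 → replaces 35 → [5, 14, 17, 24, 32, 32]
32 → extends → [5, 14, 17, 24, 32, 32, 32]
19 → replaces 24 → [5, 14, 17, 19, 32, 32, 32]
27 → replaces 32 → [5, 14, 17, 19, 27, 32, 32]
38 → extends → [5, 14, 17, 19, 27, 32, 32, 38]
Eight tails, so the longest non-decreasing subsequence has length 8 (e.g. 10, 14, 21, 24, 32, 32, 32, 38).

8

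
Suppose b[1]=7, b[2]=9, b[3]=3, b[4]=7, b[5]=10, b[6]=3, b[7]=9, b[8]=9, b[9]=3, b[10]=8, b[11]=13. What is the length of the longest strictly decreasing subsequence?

3

Let dp[i] be the longest strictly decreasing subsequence ending at i:
i:      1  2  3  4  5  6  7  8  9 10 11
b[i]:   7  9  3  7 10  3  9  9  3  8 13
dp:     1  1  2  2  1  3  2  2  3  3  1
Maximum is 3.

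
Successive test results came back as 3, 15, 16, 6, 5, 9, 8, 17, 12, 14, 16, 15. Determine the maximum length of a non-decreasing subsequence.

6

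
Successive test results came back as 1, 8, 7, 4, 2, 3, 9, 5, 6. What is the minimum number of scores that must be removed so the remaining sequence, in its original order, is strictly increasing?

Fewest deletions = n − (longest strictly increasing subsequence).
i:     1 2 3 4 5 6 7 8 9
a[i]:  1 8 7 4 2 3 9 5 6
dp:    1 2 2 2 2 3 4 4 5
max dp = 5, so deletions = 9 − 5 = 4.

4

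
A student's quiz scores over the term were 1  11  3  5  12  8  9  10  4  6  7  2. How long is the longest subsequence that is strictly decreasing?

Negate each value so 'decreasing' becomes 'increasing', then run patience tails on the negated sequence:
-1 → extends → [-1]
-11 → replaces -1 → [-11]
-3 → extends → [-11, -3]
-5 → replaces -3 → [-11, -5]
-12 → replaces -11 → [-12, -5]
-8 → replaces -5 → [-12, -8]
-9 → replaces -8 → [-12, -9]
-10 → replaces -9 → [-12, -10]
-4 → extends → [-12, -10, -4]
-6 → replaces -4 → [-12, -10, -6]
-7 → replaces -6 → [-12, -10, -7]
-2 → extends → [-12, -10, -7, -2]
Four tails, so the longest strictly decreasing subsequence of the original has length 4.

4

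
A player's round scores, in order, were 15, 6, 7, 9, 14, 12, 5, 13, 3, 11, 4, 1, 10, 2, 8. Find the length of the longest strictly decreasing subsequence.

6

Negate each value so 'decreasing' becomes 'increasing', then run patience tails on the negated sequence:
-15 → extends → [-15]
-6 → extends → [-15, -6]
-7 → replaces -6 → [-15, -7]
-9 → replaces -7 → [-15, -9]
-14 → replaces -9 → [-15, -14]
-12 → extends → [-15, -14, -12]
-5 → extends → [-15, -14, -12, -5]
-13 → replaces -12 → [-15, -14, -13, -5]
-3 → extends → [-15, -14, -13, -5, -3]
-11 → replaces -5 → [-15, -14, -13, -11, -3]
-4 → replaces -3 → [-15, -14, -13, -11, -4]
-1 → extends → [-15, -14, -13, -11, -4, -1]
-10 → replaces -4 → [-15, -14, -13, -11, -10, -1]
-2 → replaces -1 → [-15, -14, -13, -11, -10, -2]
-8 → replaces -2 → [-15, -14, -13, -11, -10, -8]
Six tails, so the longest strictly decreasing subsequence of the original has length 6.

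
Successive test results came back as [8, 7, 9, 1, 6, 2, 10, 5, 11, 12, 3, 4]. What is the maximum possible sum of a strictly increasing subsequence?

Let S[i] be the best sum of a strictly increasing subsequence ending at i:
i:      1  2  3  4  5  6  7  8  9 10 11 12
a[i]:   8  7  9  1  6  2 10  5 11 12  3  4
S:      8  7 17  1  7  3 27  8 38 50  6 10
Maximum is 50 (e.g. 8 + 9 + 10 + 11 + 12).

50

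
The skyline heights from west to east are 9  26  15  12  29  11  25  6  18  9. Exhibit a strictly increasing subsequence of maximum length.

Patience tails give the LIS length; then backtrack through the dp parents:
9 → extends → [9]
26 → extends → [9, 26]
15 → replaces 26 → [9, 15]
12 → replaces 15 → [9, 12]
29 → extends → [9, 12, 29]
11 → replaces 12 → [9, 11, 29]
25 → replaces 29 → [9, 11, 25]
6 → replaces 9 → [6, 11, 25]
18 → replaces 25 → [6, 11, 18]
9 → replaces 11 → [6, 9, 18]
Length 3; one witness is 9, 26, 29.

9, 26, 29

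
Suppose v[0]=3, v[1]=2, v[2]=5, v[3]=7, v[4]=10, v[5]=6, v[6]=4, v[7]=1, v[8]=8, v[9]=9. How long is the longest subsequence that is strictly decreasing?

4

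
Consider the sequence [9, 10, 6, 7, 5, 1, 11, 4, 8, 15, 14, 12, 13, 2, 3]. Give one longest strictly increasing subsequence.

Patience tails give the LIS length; then backtrack through the dp parents:
9 → extends → [9]
10 → extends → [9, 10]
6 → replaces 9 → [6, 10]
7 → replaces 10 → [6, 7]
5 → replaces 6 → [5, 7]
1 → replaces 5 → [1, 7]
11 → extends → [1, 7, 11]
4 → replaces 7 → [1, 4, 11]
8 → replaces 11 → [1, 4, 8]
15 → extends → [1, 4, 8, 15]
14 → replaces 15 → [1, 4, 8, 14]
12 → replaces 14 → [1, 4, 8, 12]
13 → extends → [1, 4, 8, 12, 13]
2 → replaces 4 → [1, 2, 8, 12, 13]
3 → replaces 8 → [1, 2, 3, 12, 13]
Length 5; one witness is 9, 10, 11, 12, 13.

9, 10, 11, 12, 13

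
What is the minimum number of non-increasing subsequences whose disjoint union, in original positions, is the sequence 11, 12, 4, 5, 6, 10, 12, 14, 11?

The minimum number of non-increasing subsequences covering a sequence equals the length of its longest strictly increasing subsequence.
LIS length is 6 (e.g. 4, 5, 6, 10, 12, 14), so 6 piles are needed.

6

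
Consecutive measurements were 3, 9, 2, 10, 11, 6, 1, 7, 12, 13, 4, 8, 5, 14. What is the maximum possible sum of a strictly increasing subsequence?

72

Let S[i] be the best sum of a strictly increasing subsequence ending at i:
i:      1  2  3  4  5  6  7  8  9 10 11 12 13 14
a[i]:   3  9  2 10 11  6  1  7 12 13  4  8  5 14
S:      3 12  2 22 33  9  1 16 45 58  7 24 12 72
Maximum is 72 (e.g. 3 + 9 + 10 + 11 + 12 + 13 + 14).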